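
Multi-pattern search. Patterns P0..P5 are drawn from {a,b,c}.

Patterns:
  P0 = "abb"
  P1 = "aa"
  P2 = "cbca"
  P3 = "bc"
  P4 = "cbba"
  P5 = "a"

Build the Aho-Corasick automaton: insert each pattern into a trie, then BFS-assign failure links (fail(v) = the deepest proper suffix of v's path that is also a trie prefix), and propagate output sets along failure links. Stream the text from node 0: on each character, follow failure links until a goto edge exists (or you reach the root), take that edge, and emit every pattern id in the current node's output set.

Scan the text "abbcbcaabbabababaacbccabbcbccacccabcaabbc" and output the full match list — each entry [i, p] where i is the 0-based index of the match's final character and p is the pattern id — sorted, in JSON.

Build automaton:
Trie nodes:
  n0 'ε': a→1 b→9 c→5
  n1 'a': a→4 b→2  [P5 ends]
  n2 'ab': b→3
  n3 'abb': ·  [P0 ends]
  n4 'aa': ·  [P1 ends]
  n5 'c': b→6
  n6 'cb': b→11 c→7
  n7 'cbc': a→8
  n8 'cbca': ·  [P2 ends]
  n9 'b': c→10
  n10 'bc': ·  [P3 ends]
  n11 'cbb': a→12
  n12 'cbba': ·  [P4 ends]

BFS fail/out derivation:
  n1('a'): parent n0 fail=0; on 'a' 0 → fail=0;  out {5}∪∅={5}
  n5('c'): parent n0 fail=0; on 'c' 0 → fail=0;  out ∅∪∅=∅
  n9('b'): parent n0 fail=0; on 'b' 0 → fail=0;  out ∅∪∅=∅
  n2('ab'): parent n1 fail=0; on 'b' 0 → fail=9;  out ∅∪∅=∅
  n4('aa'): parent n1 fail=0; on 'a' 0 → fail=1;  out {1}∪{5}={1,5}
  n6('cb'): parent n5 fail=0; on 'b' 0 → fail=9;  out ∅∪∅=∅
  n10('bc'): parent n9 fail=0; on 'c' 0 → fail=5;  out {3}∪∅={3}
  n3('abb'): parent n2 fail=9; on 'b' 9→0 → fail=9;  out {0}∪∅={0}
  n7('cbc'): parent n6 fail=9; on 'c' 9 → fail=10;  out ∅∪{3}={3}
  n11('cbb'): parent n6 fail=9; on 'b' 9→0 → fail=9;  out ∅∪∅=∅
  n8('cbca'): parent n7 fail=10; on 'a' 10→5→0 → fail=1;  out {2}∪{5}={2,5}
  n12('cbba'): parent n11 fail=9; on 'a' 9→0 → fail=1;  out {4}∪{5}={4,5}

Text stream:
pos 0 'a': at 1  → match P5@[0:0]
pos 1 'b': at 2
pos 2 'b': at 3  → match P0@[0:2]
pos 3 'c': at 10 (fail-walked)  → match P3@[2:3]
pos 4 'b': at 6 (fail-walked)
pos 5 'c': at 7  → match P3@[4:5]
pos 6 'a': at 8  → match P2@[3:6],P5@[6:6]
pos 7 'a': at 4 (fail-walked)  → match P1@[6:7],P5@[7:7]
pos 8 'b': at 2 (fail-walked)
pos 9 'b': at 3  → match P0@[7:9]
pos 10 'a': at 1 (fail-walked)  → match P5@[10:10]
pos 11 'b': at 2
pos 12 'a': at 1 (fail-walked)  → match P5@[12:12]
pos 13 'b': at 2
pos 14 'a': at 1 (fail-walked)  → match P5@[14:14]
pos 15 'b': at 2
pos 16 'a': at 1 (fail-walked)  → match P5@[16:16]
pos 17 'a': at 4  → match P1@[16:17],P5@[17:17]
pos 18 'c': at 5 (fail-walked)
pos 19 'b': at 6
pos 20 'c': at 7  → match P3@[19:20]
pos 21 'c': at 5 (fail-walked)
pos 22 'a': at 1 (fail-walked)  → match P5@[22:22]
pos 23 'b': at 2
pos 24 'b': at 3  → match P0@[22:24]
pos 25 'c': at 10 (fail-walked)  → match P3@[24:25]
pos 26 'b': at 6 (fail-walked)
pos 27 'c': at 7  → match P3@[26:27]
pos 28 'c': at 5 (fail-walked)
pos 29 'a': at 1 (fail-walked)  → match P5@[29:29]
pos 30 'c': at 5 (fail-walked)
pos 31 'c': at 5 (fail-walked)
pos 32 'c': at 5 (fail-walked)
pos 33 'a': at 1 (fail-walked)  → match P5@[33:33]
pos 34 'b': at 2
pos 35 'c': at 10 (fail-walked)  → match P3@[34:35]
pos 36 'a': at 1 (fail-walked)  → match P5@[36:36]
pos 37 'a': at 4  → match P1@[36:37],P5@[37:37]
pos 38 'b': at 2 (fail-walked)
pos 39 'b': at 3  → match P0@[37:39]
pos 40 'c': at 10 (fail-walked)  → match P3@[39:40]

All matches (sorted): [[0,5],[2,0],[3,3],[5,3],[6,2],[6,5],[7,1],[7,5],[9,0],[10,5],[12,5],[14,5],[16,5],[17,1],[17,5],[20,3],[22,5],[24,0],[25,3],[27,3],[29,5],[33,5],[35,3],[36,5],[37,1],[37,5],[39,0],[40,3]]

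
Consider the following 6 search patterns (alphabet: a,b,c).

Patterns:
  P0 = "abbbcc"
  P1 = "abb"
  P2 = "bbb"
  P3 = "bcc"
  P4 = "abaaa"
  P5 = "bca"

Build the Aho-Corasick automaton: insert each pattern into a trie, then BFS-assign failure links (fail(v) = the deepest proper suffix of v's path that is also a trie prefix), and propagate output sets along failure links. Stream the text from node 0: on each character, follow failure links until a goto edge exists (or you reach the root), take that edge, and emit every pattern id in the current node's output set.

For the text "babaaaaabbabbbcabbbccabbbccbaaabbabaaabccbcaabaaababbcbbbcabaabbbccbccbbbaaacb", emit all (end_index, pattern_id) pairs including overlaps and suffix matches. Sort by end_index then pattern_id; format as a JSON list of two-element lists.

Build:
Trie (insert patterns):
  n0 'ε': a→1 b→7
  n1 'a': b→2
  n2 'ab': a→12 b→3
  n3 'abb': b→4  ←P1
  n4 'abbb': c→5
  n5 'abbbc': c→6
  n6 'abbbcc': ·  ←P0
  n7 'b': b→8 c→10
  n8 'bb': b→9
  n9 'bbb': ·  ←P2
  n10 'bc': a→15 c→11
  n11 'bcc': ·  ←P3
  n12 'aba': a→13
  n13 'abaa': a→14
  n14 'abaaa': ·  ←P4
  n15 'bca': ·  ←P5

BFS fail/out derivation:
  fail(1) 'a': from fail(0)=0 chase 'a': 0 ⇒ 0;  out=∅∪out(0)=∅
  fail(7) 'b': from fail(0)=0 chase 'b': 0 ⇒ 0;  out=∅∪out(0)=∅
  fail(2) 'ab': from fail(1)=0 chase 'b': 0 ⇒ 7;  out=∅∪out(7)=∅
  fail(8) 'bb': from fail(7)=0 chase 'b': 0 ⇒ 7;  out=∅∪out(7)=∅
  fail(10) 'bc': from fail(7)=0 chase 'c': 0 ⇒ 0;  out=∅∪out(0)=∅
  fail(3) 'abb': from fail(2)=7 chase 'b': 7 ⇒ 8;  out={1}∪out(8)={1}
  fail(9) 'bbb': from fail(8)=7 chase 'b': 7 ⇒ 8;  out={2}∪out(8)={2}
  fail(11) 'bcc': from fail(10)=0 chase 'c': 0 ⇒ 0;  out={3}∪out(0)={3}
  fail(12) 'aba': from fail(2)=7 chase 'a': 7→0 ⇒ 1;  out=∅∪out(1)=∅
  fail(15) 'bca': from fail(10)=0 chase 'a': 0 ⇒ 1;  out={5}∪out(1)={5}
  fail(4) 'abbb': from fail(3)=8 chase 'b': 8 ⇒ 9;  out=∅∪out(9)={2}
  fail(13) 'abaa': from fail(12)=1 chase 'a': 1→0 ⇒ 1;  out=∅∪out(1)=∅
  fail(5) 'abbbc': from fail(4)=9 chase 'c': 9→8→7 ⇒ 10;  out=∅∪out(10)=∅
  fail(14) 'abaaa': from fail(13)=1 chase 'a': 1→0 ⇒ 1;  out={4}∪out(1)={4}
  fail(6) 'abbbcc': from fail(5)=10 chase 'c': 10 ⇒ 11;  out={0}∪out(11)={0,3}

Scan:
i=0 'b': node 0→7
i=1 'a': node 7→1 (fail-walked)
i=2 'b': node 1→2
i=3 'a': node 2→12
i=4 'a': node 12→13
i=5 'a': node 13→14  → match P4@[1:5]
i=6 'a': node 14→1 (fail-walked)
i=7 'a': node 1→1 (fail-walked)
i=8 'b': node 1→2
i=9 'b': node 2→3  → match P1@[7:9]
i=10 'a': node 3→1 (fail-walked)
i=11 'b': node 1→2
i=12 'b': node 2→3  → match P1@[10:12]
i=13 'b': node 3→4  → match P2@[11:13]
i=14 'c': node 4→5
i=15 'a': node 5→15 (fail-walked)  → match P5@[13:15]
i=16 'b': node 15→2 (fail-walked)
i=17 'b': node 2→3  → match P1@[15:17]
i=18 'b': node 3→4  → match P2@[16:18]
i=19 'c': node 4→5
i=20 'c': node 5→6  → match P0@[15:20],P3@[18:20]
i=21 'a': node 6→1 (fail-walked)
i=22 'b': node 1→2
i=23 'b': node 2→3  → match P1@[21:23]
i=24 'b': node 3→4  → match P2@[22:24]
i=25 'c': node 4→5
i=26 'c': node 5→6  → match P0@[21:26],P3@[24:26]
i=27 'b': node 6→7 (fail-walked)
i=28 'a': node 7→1 (fail-walked)
i=29 'a': node 1→1 (fail-walked)
i=30 'a': node 1→1 (fail-walked)
i=31 'b': node 1→2
i=32 'b': node 2→3  → match P1@[30:32]
i=33 'a': node 3→1 (fail-walked)
i=34 'b': node 1→2
i=35 'a': node 2→12
i=36 'a': node 12→13
i=37 'a': node 13→14  → match P4@[33:37]
i=38 'b': node 14→2 (fail-walked)
i=39 'c': node 2→10 (fail-walked)
i=40 'c': node 10→11  → match P3@[38:40]
i=41 'b': node 11→7 (fail-walked)
i=42 'c': node 7→10
i=43 'a': node 10→15  → match P5@[41:43]
i=44 'a': node 15→1 (fail-walked)
i=45 'b': node 1→2
i=46 'a': node 2→12
i=47 'a': node 12→13
i=48 'a': node 13→14  → match P4@[44:48]
i=49 'b': node 14→2 (fail-walked)
i=50 'a': node 2→12
i=51 'b': node 12→2 (fail-walked)
i=52 'b': node 2→3  → match P1@[50:52]
i=53 'c': node 3→10 (fail-walked)
i=54 'b': node 10→7 (fail-walked)
i=55 'b': node 7→8
i=56 'b': node 8→9  → match P2@[54:56]
i=57 'c': node 9→10 (fail-walked)
i=58 'a': node 10→15  → match P5@[56:58]
i=59 'b': node 15→2 (fail-walked)
i=60 'a': node 2→12
i=61 'a': node 12→13
i=62 'b': node 13→2 (fail-walked)
i=63 'b': node 2→3  → match P1@[61:63]
i=64 'b': node 3→4  → match P2@[62:64]
i=65 'c': node 4→5
i=66 'c': node 5→6  → match P0@[61:66],P3@[64:66]
i=67 'b': node 6→7 (fail-walked)
i=68 'c': node 7→10
i=69 'c': node 10→11  → match P3@[67:69]
i=70 'b': node 11→7 (fail-walked)
i=71 'b': node 7→8
i=72 'b': node 8→9  → match P2@[70:72]
i=73 'a': node 9→1 (fail-walked)
i=74 'a': node 1→1 (fail-walked)
i=75 'a': node 1→1 (fail-walked)
i=76 'c': node 1→0 (fail-walked)
i=77 'b': node 0→7

All matches (sorted): [[5,4],[9,1],[12,1],[13,2],[15,5],[17,1],[18,2],[20,0],[20,3],[23,1],[24,2],[26,0],[26,3],[32,1],[37,4],[40,3],[43,5],[48,4],[52,1],[56,2],[58,5],[63,1],[64,2],[66,0],[66,3],[69,3],[72,2]]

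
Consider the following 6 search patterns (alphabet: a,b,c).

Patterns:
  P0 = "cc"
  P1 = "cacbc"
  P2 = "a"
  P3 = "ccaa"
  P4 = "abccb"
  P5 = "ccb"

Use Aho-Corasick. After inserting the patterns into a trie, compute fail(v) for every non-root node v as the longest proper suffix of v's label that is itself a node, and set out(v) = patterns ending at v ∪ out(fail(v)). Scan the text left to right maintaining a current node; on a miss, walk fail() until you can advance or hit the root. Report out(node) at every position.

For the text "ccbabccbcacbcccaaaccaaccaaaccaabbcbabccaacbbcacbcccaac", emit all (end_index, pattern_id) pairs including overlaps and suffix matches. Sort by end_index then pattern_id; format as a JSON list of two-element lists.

Construct AC machine:
Trie (insert patterns):
  0='ε' goto a→7 c→1
  1='c' goto a→3 c→2
  2='cc' goto a→8 b→14  ←P0
  3='ca' goto c→4
  4='cac' goto b→5
  5='cacb' goto c→6
  6='cacbc' goto ·  ←P1
  7='a' goto b→10  ←P2
  8='cca' goto a→9
  9='ccaa' goto ·  ←P3
  10='ab' goto c→11
  11='abc' goto c→12
  12='abcc' goto b→13
  13='abccb' goto ·  ←P4
  14='ccb' goto ·  ←P5

Failure links (BFS by depth):
  n1('c'): parent n0 fail=0; on 'c' 0 → fail=0;  out ∅∪∅=∅
  n7('a'): parent n0 fail=0; on 'a' 0 → fail=0;  out {2}∪∅={2}
  n2('cc'): parent n1 fail=0; on 'c' 0 → fail=1;  out {0}∪∅={0}
  n3('ca'): parent n1 fail=0; on 'a' 0 → fail=7;  out ∅∪{2}={2}
  n10('ab'): parent n7 fail=0; on 'b' 0 → fail=0;  out ∅∪∅=∅
  n4('cac'): parent n3 fail=7; on 'c' 7→0 → fail=1;  out ∅∪∅=∅
  n8('cca'): parent n2 fail=1; on 'a' 1 → fail=3;  out ∅∪{2}={2}
  n11('abc'): parent n10 fail=0; on 'c' 0 → fail=1;  out ∅∪∅=∅
  n14('ccb'): parent n2 fail=1; on 'b' 1→0 → fail=0;  out {5}∪∅={5}
  n5('cacb'): parent n4 fail=1; on 'b' 1→0 → fail=0;  out ∅∪∅=∅
  n9('ccaa'): parent n8 fail=3; on 'a' 3→7→0 → fail=7;  out {3}∪{2}={2,3}
  n12('abcc'): parent n11 fail=1; on 'c' 1 → fail=2;  out ∅∪{0}={0}
  n6('cacbc'): parent n5 fail=0; on 'c' 0 → fail=1;  out {1}∪∅={1}
  n13('abccb'): parent n12 fail=2; on 'b' 2 → fail=14;  out {4}∪{5}={4,5}

Run:
pos 0 'c': at 1
pos 1 'c': at 2  emit P0@[0:1]
pos 2 'b': at 14  emit P5@[0:2]
pos 3 'a': at 7 ·f  emit P2@[3:3]
pos 4 'b': at 10
pos 5 'c': at 11
pos 6 'c': at 12  emit P0@[5:6]
pos 7 'b': at 13  emit P4@[3:7],P5@[5:7]
pos 8 'c': at 1 ·f
pos 9 'a': at 3  emit P2@[9:9]
pos 10 'c': at 4
pos 11 'b': at 5
pos 12 'c': at 6  emit P1@[8:12]
pos 13 'c': at 2 ·f  emit P0@[12:13]
pos 14 'c': at 2 ·f  emit P0@[13:14]
pos 15 'a': at 8  emit P2@[15:15]
pos 16 'a': at 9  emit P2@[16:16],P3@[13:16]
pos 17 'a': at 7 ·f  emit P2@[17:17]
pos 18 'c': at 1 ·f
pos 19 'c': at 2  emit P0@[18:19]
pos 20 'a': at 8  emit P2@[20:20]
pos 21 'a': at 9  emit P2@[21:21],P3@[18:21]
pos 22 'c': at 1 ·f
pos 23 'c': at 2  emit P0@[22:23]
pos 24 'a': at 8  emit P2@[24:24]
pos 25 'a': at 9  emit P2@[25:25],P3@[22:25]
pos 26 'a': at 7 ·f  emit P2@[26:26]
pos 27 'c': at 1 ·f
pos 28 'c': at 2  emit P0@[27:28]
pos 29 'a': at 8  emit P2@[29:29]
pos 30 'a': at 9  emit P2@[30:30],P3@[27:30]
pos 31 'b': at 10 ·f
pos 32 'b': at 0 ·f
pos 33 'c': at 1
pos 34 'b': at 0 ·f
pos 35 'a': at 7  emit P2@[35:35]
pos 36 'b': at 10
pos 37 'c': at 11
pos 38 'c': at 12  emit P0@[37:38]
pos 39 'a': at 8 ·f  emit P2@[39:39]
pos 40 'a': at 9  emit P2@[40:40],P3@[37:40]
pos 41 'c': at 1 ·f
pos 42 'b': at 0 ·f
pos 43 'b': at 0
pos 44 'c': at 1
pos 45 'a': at 3  emit P2@[45:45]
pos 46 'c': at 4
pos 47 'b': at 5
pos 48 'c': at 6  emit P1@[44:48]
pos 49 'c': at 2 ·f  emit P0@[48:49]
pos 50 'c': at 2 ·f  emit P0@[49:50]
pos 51 'a': at 8  emit P2@[51:51]
pos 52 'a': at 9  emit P2@[52:52],P3@[49:52]
pos 53 'c': at 1 ·f

All matches (sorted): [[1,0],[2,5],[3,2],[6,0],[7,4],[7,5],[9,2],[12,1],[13,0],[14,0],[15,2],[16,2],[16,3],[17,2],[19,0],[20,2],[21,2],[21,3],[23,0],[24,2],[25,2],[25,3],[26,2],[28,0],[29,2],[30,2],[30,3],[35,2],[38,0],[39,2],[40,2],[40,3],[45,2],[48,1],[49,0],[50,0],[51,2],[52,2],[52,3]]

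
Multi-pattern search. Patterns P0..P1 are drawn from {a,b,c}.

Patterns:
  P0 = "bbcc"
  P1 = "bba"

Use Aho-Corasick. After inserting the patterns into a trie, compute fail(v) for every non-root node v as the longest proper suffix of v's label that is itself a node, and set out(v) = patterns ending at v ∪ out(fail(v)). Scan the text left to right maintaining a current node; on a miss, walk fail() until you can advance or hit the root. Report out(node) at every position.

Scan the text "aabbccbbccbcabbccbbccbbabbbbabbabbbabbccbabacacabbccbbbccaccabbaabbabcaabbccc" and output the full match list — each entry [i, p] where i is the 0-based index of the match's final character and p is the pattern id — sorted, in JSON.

Build automaton:
Trie (insert patterns):
  n0 'ε': b→1
  n1 'b': b→2
  n2 'bb': a→5 c→3
  n3 'bbc': c→4
  n4 'bbcc': ·  [P0 ends]
  n5 'bba': ·  [P1 ends]

Failure links (BFS by depth):
  n1('b'): parent n0 fail=0; on 'b' 0 → fail=0;  out ∅∪∅=∅
  n2('bb'): parent n1 fail=0; on 'b' 0 → fail=1;  out ∅∪∅=∅
  n3('bbc'): parent n2 fail=1; on 'c' 1→0 → fail=0;  out ∅∪∅=∅
  n5('bba'): parent n2 fail=1; on 'a' 1→0 → fail=0;  out {1}∪∅={1}
  n4('bbcc'): parent n3 fail=0; on 'c' 0 → fail=0;  out {0}∪∅={0}

Run:
pos 0 'a': at 0
pos 1 'a': at 0
pos 2 'b': at 1
pos 3 'b': at 2
pos 4 'c': at 3
pos 5 'c': at 4  emit P0@[2:5]
pos 6 'b': at 1 (fail-walked)
pos 7 'b': at 2
pos 8 'c': at 3
pos 9 'c': at 4  emit P0@[6:9]
pos 10 'b': at 1 (fail-walked)
pos 11 'c': at 0 (fail-walked)
pos 12 'a': at 0
pos 13 'b': at 1
pos 14 'b': at 2
pos 15 'c': at 3
pos 16 'c': at 4  emit P0@[13:16]
pos 17 'b': at 1 (fail-walked)
pos 18 'b': at 2
pos 19 'c': at 3
pos 20 'c': at 4  emit P0@[17:20]
pos 21 'b': at 1 (fail-walked)
pos 22 'b': at 2
pos 23 'a': at 5  emit P1@[21:23]
pos 24 'b': at 1 (fail-walked)
pos 25 'b': at 2
pos 26 'b': at 2 (fail-walked)
pos 27 'b': at 2 (fail-walked)
pos 28 'a': at 5  emit P1@[26:28]
pos 29 'b': at 1 (fail-walked)
pos 30 'b': at 2
pos 31 'a': at 5  emit P1@[29:31]
pos 32 'b': at 1 (fail-walked)
pos 33 'b': at 2
pos 34 'b': at 2 (fail-walked)
pos 35 'a': at 5  emit P1@[33:35]
pos 36 'b': at 1 (fail-walked)
pos 37 'b': at 2
pos 38 'c': at 3
pos 39 'c': at 4  emit P0@[36:39]
pos 40 'b': at 1 (fail-walked)
pos 41 'a': at 0 (fail-walked)
pos 42 'b': at 1
pos 43 'a': at 0 (fail-walked)
pos 44 'c': at 0
pos 45 'a': at 0
pos 46 'c': at 0
pos 47 'a': at 0
pos 48 'b': at 1
pos 49 'b': at 2
pos 50 'c': at 3
pos 51 'c': at 4  emit P0@[48:51]
pos 52 'b': at 1 (fail-walked)
pos 53 'b': at 2
pos 54 'b': at 2 (fail-walked)
pos 55 'c': at 3
pos 56 'c': at 4  emit P0@[53:56]
pos 57 'a': at 0 (fail-walked)
pos 58 'c': at 0
pos 59 'c': at 0
pos 60 'a': at 0
pos 61 'b': at 1
pos 62 'b': at 2
pos 63 'a': at 5  emit P1@[61:63]
pos 64 'a': at 0 (fail-walked)
pos 65 'b': at 1
pos 66 'b': at 2
pos 67 'a': at 5  emit P1@[65:67]
pos 68 'b': at 1 (fail-walked)
pos 69 'c': at 0 (fail-walked)
pos 70 'a': at 0
pos 71 'a': at 0
pos 72 'b': at 1
pos 73 'b': at 2
pos 74 'c': at 3
pos 75 'c': at 4  emit P0@[72:75]
pos 76 'c': at 0 (fail-walked)

Matches: [[5,0],[9,0],[16,0],[20,0],[23,1],[28,1],[31,1],[35,1],[39,0],[51,0],[56,0],[63,1],[67,1],[75,0]]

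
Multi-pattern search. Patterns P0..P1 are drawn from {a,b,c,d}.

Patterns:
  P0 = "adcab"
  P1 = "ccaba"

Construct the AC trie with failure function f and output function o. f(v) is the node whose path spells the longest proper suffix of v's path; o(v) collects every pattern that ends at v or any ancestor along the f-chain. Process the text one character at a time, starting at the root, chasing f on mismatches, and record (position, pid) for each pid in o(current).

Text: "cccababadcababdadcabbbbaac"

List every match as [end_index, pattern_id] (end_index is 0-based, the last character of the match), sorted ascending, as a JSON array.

Construct AC machine:
Trie (insert patterns):
  0='ε' goto a→1 c→6
  1='a' goto d→2
  2='ad' goto c→3
  3='adc' goto a→4
  4='adca' goto b→5
  5='adcab' goto ·  ←P0
  6='c' goto c→7
  7='cc' goto a→8
  8='cca' goto b→9
  9='ccab' goto a→10
  10='ccaba' goto ·  ←P1

BFS fail/out derivation:
  n1('a'): parent n0 fail=0; on 'a' 0 → fail=0;  out ∅∪∅=∅
  n6('c'): parent n0 fail=0; on 'c' 0 → fail=0;  out ∅∪∅=∅
  n2('ad'): parent n1 fail=0; on 'd' 0 → fail=0;  out ∅∪∅=∅
  n7('cc'): parent n6 fail=0; on 'c' 0 → fail=6;  out ∅∪∅=∅
  n3('adc'): parent n2 fail=0; on 'c' 0 → fail=6;  out ∅∪∅=∅
  n8('cca'): parent n7 fail=6; on 'a' 6→0 → fail=1;  out ∅∪∅=∅
  n4('adca'): parent n3 fail=6; on 'a' 6→0 → fail=1;  out ∅∪∅=∅
  n9('ccab'): parent n8 fail=1; on 'b' 1→0 → fail=0;  out ∅∪∅=∅
  n5('adcab'): parent n4 fail=1; on 'b' 1→0 → fail=0;  out {0}∪∅={0}
  n10('ccaba'): parent n9 fail=0; on 'a' 0 → fail=1;  out {1}∪∅={1}

Run:
[0] read 'c'  n0⇒n6
[1] read 'c'  n6⇒n7
[2] read 'c'  n7⇒n7 ·f
[3] read 'a'  n7⇒n8
[4] read 'b'  n8⇒n9
[5] read 'a'  n9⇒n10  → match P1@[1:5]
[6] read 'b'  n10⇒n0 ·f
[7] read 'a'  n0⇒n1
[8] read 'd'  n1⇒n2
[9] read 'c'  n2⇒n3
[10] read 'a'  n3⇒n4
[11] read 'b'  n4⇒n5  → match P0@[7:11]
[12] read 'a'  n5⇒n1 ·f
[13] read 'b'  n1⇒n0 ·f
[14] read 'd'  n0⇒n0
[15] read 'a'  n0⇒n1
[16] read 'd'  n1⇒n2
[17] read 'c'  n2⇒n3
[18] read 'a'  n3⇒n4
[19] read 'b'  n4⇒n5  → match P0@[15:19]
[20] read 'b'  n5⇒n0 ·f
[21] read 'b'  n0⇒n0
[22] read 'b'  n0⇒n0
[23] read 'a'  n0⇒n1
[24] read 'a'  n1⇒n1 ·f
[25] read 'c'  n1⇒n6 ·f

Matches: [[5,1],[11,0],[19,0]]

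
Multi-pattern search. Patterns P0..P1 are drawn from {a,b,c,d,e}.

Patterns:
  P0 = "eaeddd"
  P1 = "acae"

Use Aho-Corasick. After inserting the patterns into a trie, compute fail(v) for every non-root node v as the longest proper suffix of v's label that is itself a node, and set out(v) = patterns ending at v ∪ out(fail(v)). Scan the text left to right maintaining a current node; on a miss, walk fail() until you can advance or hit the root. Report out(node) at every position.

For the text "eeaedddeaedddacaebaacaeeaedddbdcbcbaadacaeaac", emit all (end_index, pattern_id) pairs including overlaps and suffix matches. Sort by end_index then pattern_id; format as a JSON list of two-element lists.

Build automaton:
Trie nodes:
  n0 'ε': a→7 e→1
  n1 'e': a→2
  n2 'ea': e→3
  n3 'eae': d→4
  n4 'eaed': d→5
  n5 'eaedd': d→6
  n6 'eaeddd': ·  [P0 ends]
  n7 'a': c→8
  n8 'ac': a→9
  n9 'aca': e→10
  n10 'acae': ·  [P1 ends]

BFS fail/out derivation:
  fail(1) 'e': from fail(0)=0 chase 'e': 0 ⇒ 0;  out=∅∪out(0)=∅
  fail(7) 'a': from fail(0)=0 chase 'a': 0 ⇒ 0;  out=∅∪out(0)=∅
  fail(2) 'ea': from fail(1)=0 chase 'a': 0 ⇒ 7;  out=∅∪out(7)=∅
  fail(8) 'ac': from fail(7)=0 chase 'c': 0 ⇒ 0;  out=∅∪out(0)=∅
  fail(3) 'eae': from fail(2)=7 chase 'e': 7→0 ⇒ 1;  out=∅∪out(1)=∅
  fail(9) 'aca': from fail(8)=0 chase 'a': 0 ⇒ 7;  out=∅∪out(7)=∅
  fail(4) 'eaed': from fail(3)=1 chase 'd': 1→0 ⇒ 0;  out=∅∪out(0)=∅
  fail(10) 'acae': from fail(9)=7 chase 'e': 7→0 ⇒ 1;  out={1}∪out(1)={1}
  fail(5) 'eaedd': from fail(4)=0 chase 'd': 0 ⇒ 0;  out=∅∪out(0)=∅
  fail(6) 'eaeddd': from fail(5)=0 chase 'd': 0 ⇒ 0;  out={0}∪out(0)={0}

Text stream:
pos 0 'e': at 1
pos 1 'e': at 1 (via fail)
pos 2 'a': at 2
pos 3 'e': at 3
pos 4 'd': at 4
pos 5 'd': at 5
pos 6 'd': at 6  emit P0@[1:6]
pos 7 'e': at 1 (via fail)
pos 8 'a': at 2
pos 9 'e': at 3
pos 10 'd': at 4
pos 11 'd': at 5
pos 12 'd': at 6  emit P0@[7:12]
pos 13 'a': at 7 (via fail)
pos 14 'c': at 8
pos 15 'a': at 9
pos 16 'e': at 10  emit P1@[13:16]
pos 17 'b': at 0 (via fail)
pos 18 'a': at 7
pos 19 'a': at 7 (via fail)
pos 20 'c': at 8
pos 21 'a': at 9
pos 22 'e': at 10  emit P1@[19:22]
pos 23 'e': at 1 (via fail)
pos 24 'a': at 2
pos 25 'e': at 3
pos 26 'd': at 4
pos 27 'd': at 5
pos 28 'd': at 6  emit P0@[23:28]
pos 29 'b': at 0 (via fail)
pos 30 'd': at 0
pos 31 'c': at 0
pos 32 'b': at 0
pos 33 'c': at 0
pos 34 'b': at 0
pos 35 'a': at 7
pos 36 'a': at 7 (via fail)
pos 37 'd': at 0 (via fail)
pos 38 'a': at 7
pos 39 'c': at 8
pos 40 'a': at 9
pos 41 'e': at 10  emit P1@[38:41]
pos 42 'a': at 2 (via fail)
pos 43 'a': at 7 (via fail)
pos 44 'c': at 8

Result: [[6,0],[12,0],[16,1],[22,1],[28,0],[41,1]]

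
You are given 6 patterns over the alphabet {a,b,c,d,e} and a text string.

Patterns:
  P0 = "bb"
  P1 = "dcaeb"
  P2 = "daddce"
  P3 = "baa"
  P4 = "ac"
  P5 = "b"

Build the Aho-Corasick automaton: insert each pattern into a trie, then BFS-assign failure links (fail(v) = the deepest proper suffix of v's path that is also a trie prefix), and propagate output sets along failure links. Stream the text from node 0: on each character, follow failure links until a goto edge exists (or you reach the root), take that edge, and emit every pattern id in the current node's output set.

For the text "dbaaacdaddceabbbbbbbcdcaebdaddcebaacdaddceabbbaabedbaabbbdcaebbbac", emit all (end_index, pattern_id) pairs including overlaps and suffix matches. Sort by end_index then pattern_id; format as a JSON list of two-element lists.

Construct AC machine:
Trie nodes:
  0='ε' goto a→15 b→1 d→3
  1='b' goto a→13 b→2  [P5 ends]
  2='bb' goto ·  [P0 ends]
  3='d' goto a→8 c→4
  4='dc' goto a→5
  5='dca' goto e→6
  6='dcae' goto b→7
  7='dcaeb' goto ·  [P1 ends]
  8='da' goto d→9
  9='dad' goto d→10
  10='dadd' goto c→11
  11='daddc' goto e→12
  12='daddce' goto ·  [P2 ends]
  13='ba' goto a→14
  14='baa' goto ·  [P3 ends]
  15='a' goto c→16
  16='ac' goto ·  [P4 ends]

BFS fail/out derivation:
  fail(1) 'b': from fail(0)=0 chase 'b': 0 ⇒ 0;  out={5}∪out(0)={5}
  fail(3) 'd': from fail(0)=0 chase 'd': 0 ⇒ 0;  out=∅∪out(0)=∅
  fail(15) 'a': from fail(0)=0 chase 'a': 0 ⇒ 0;  out=∅∪out(0)=∅
  fail(2) 'bb': from fail(1)=0 chase 'b': 0 ⇒ 1;  out={0}∪out(1)={0,5}
  fail(4) 'dc': from fail(3)=0 chase 'c': 0 ⇒ 0;  out=∅∪out(0)=∅
  fail(8) 'da': from fail(3)=0 chase 'a': 0 ⇒ 15;  out=∅∪out(15)=∅
  fail(13) 'ba': from fail(1)=0 chase 'a': 0 ⇒ 15;  out=∅∪out(15)=∅
  fail(16) 'ac': from fail(15)=0 chase 'c': 0 ⇒ 0;  out={4}∪out(0)={4}
  fail(5) 'dca': from fail(4)=0 chase 'a': 0 ⇒ 15;  out=∅∪out(15)=∅
  fail(9) 'dad': from fail(8)=15 chase 'd': 15→0 ⇒ 3;  out=∅∪out(3)=∅
  fail(14) 'baa': from fail(13)=15 chase 'a': 15→0 ⇒ 15;  out={3}∪out(15)={3}
  fail(6) 'dcae': from fail(5)=15 chase 'e': 15→0 ⇒ 0;  out=∅∪out(0)=∅
  fail(10) 'dadd': from fail(9)=3 chase 'd': 3→0 ⇒ 3;  out=∅∪out(3)=∅
  fail(7) 'dcaeb': from fail(6)=0 chase 'b': 0 ⇒ 1;  out={1}∪out(1)={1,5}
  fail(11) 'daddc': from fail(10)=3 chase 'c': 3 ⇒ 4;  out=∅∪out(4)=∅
  fail(12) 'daddce': from fail(11)=4 chase 'e': 4→0 ⇒ 0;  out={2}∪out(0)={2}

Scan:
[0] read 'd'  n0⇒n3
[1] read 'b'  n3⇒n1 ·f  emit P5@[1:1]
[2] read 'a'  n1⇒n13
[3] read 'a'  n13⇒n14  emit P3@[1:3]
[4] read 'a'  n14⇒n15 ·f
[5] read 'c'  n15⇒n16  emit P4@[4:5]
[6] read 'd'  n16⇒n3 ·f
[7] read 'a'  n3⇒n8
[8] read 'd'  n8⇒n9
[9] read 'd'  n9⇒n10
[10] read 'c'  n10⇒n11
[11] read 'e'  n11⇒n12  emit P2@[6:11]
[12] read 'a'  n12⇒n15 ·f
[13] read 'b'  n15⇒n1 ·f  emit P5@[13:13]
[14] read 'b'  n1⇒n2  emit P0@[13:14],P5@[14:14]
[15] read 'b'  n2⇒n2 ·f  emit P0@[14:15],P5@[15:15]
[16] read 'b'  n2⇒n2 ·f  emit P0@[15:16],P5@[16:16]
[17] read 'b'  n2⇒n2 ·f  emit P0@[16:17],P5@[17:17]
[18] read 'b'  n2⇒n2 ·f  emit P0@[17:18],P5@[18:18]
[19] read 'b'  n2⇒n2 ·f  emit P0@[18:19],P5@[19:19]
[20] read 'c'  n2⇒n0 ·f
[21] read 'd'  n0⇒n3
[22] read 'c'  n3⇒n4
[23] read 'a'  n4⇒n5
[24] read 'e'  n5⇒n6
[25] read 'b'  n6⇒n7  emit P1@[21:25],P5@[25:25]
[26] read 'd'  n7⇒n3 ·f
[27] read 'a'  n3⇒n8
[28] read 'd'  n8⇒n9
[29] read 'd'  n9⇒n10
[30] read 'c'  n10⇒n11
[31] read 'e'  n11⇒n12  emit P2@[26:31]
[32] read 'b'  n12⇒n1 ·f  emit P5@[32:32]
[33] read 'a'  n1⇒n13
[34] read 'a'  n13⇒n14  emit P3@[32:34]
[35] read 'c'  n14⇒n16 ·f  emit P4@[34:35]
[36] read 'd'  n16⇒n3 ·f
[37] read 'a'  n3⇒n8
[38] read 'd'  n8⇒n9
[39] read 'd'  n9⇒n10
[40] read 'c'  n10⇒n11
[41] read 'e'  n11⇒n12  emit P2@[36:41]
[42] read 'a'  n12⇒n15 ·f
[43] read 'b'  n15⇒n1 ·f  emit P5@[43:43]
[44] read 'b'  n1⇒n2  emit P0@[43:44],P5@[44:44]
[45] read 'b'  n2⇒n2 ·f  emit P0@[44:45],P5@[45:45]
[46] read 'a'  n2⇒n13 ·f
[47] read 'a'  n13⇒n14  emit P3@[45:47]
[48] read 'b'  n14⇒n1 ·f  emit P5@[48:48]
[49] read 'e'  n1⇒n0 ·f
[50] read 'd'  n0⇒n3
[51] read 'b'  n3⇒n1 ·f  emit P5@[51:51]
[52] read 'a'  n1⇒n13
[53] read 'a'  n13⇒n14  emit P3@[51:53]
[54] read 'b'  n14⇒n1 ·f  emit P5@[54:54]
[55] read 'b'  n1⇒n2  emit P0@[54:55],P5@[55:55]
[56] read 'b'  n2⇒n2 ·f  emit P0@[55:56],P5@[56:56]
[57] read 'd'  n2⇒n3 ·f
[58] read 'c'  n3⇒n4
[59] read 'a'  n4⇒n5
[60] read 'e'  n5⇒n6
[61] read 'b'  n6⇒n7  emit P1@[57:61],P5@[61:61]
[62] read 'b'  n7⇒n2 ·f  emit P0@[61:62],P5@[62:62]
[63] read 'b'  n2⇒n2 ·f  emit P0@[62:63],P5@[63:63]
[64] read 'a'  n2⇒n13 ·f
[65] read 'c'  n13⇒n16 ·f  emit P4@[64:65]

All matches (sorted): [[1,5],[3,3],[5,4],[11,2],[13,5],[14,0],[14,5],[15,0],[15,5],[16,0],[16,5],[17,0],[17,5],[18,0],[18,5],[19,0],[19,5],[25,1],[25,5],[31,2],[32,5],[34,3],[35,4],[41,2],[43,5],[44,0],[44,5],[45,0],[45,5],[47,3],[48,5],[51,5],[53,3],[54,5],[55,0],[55,5],[56,0],[56,5],[61,1],[61,5],[62,0],[62,5],[63,0],[63,5],[65,4]]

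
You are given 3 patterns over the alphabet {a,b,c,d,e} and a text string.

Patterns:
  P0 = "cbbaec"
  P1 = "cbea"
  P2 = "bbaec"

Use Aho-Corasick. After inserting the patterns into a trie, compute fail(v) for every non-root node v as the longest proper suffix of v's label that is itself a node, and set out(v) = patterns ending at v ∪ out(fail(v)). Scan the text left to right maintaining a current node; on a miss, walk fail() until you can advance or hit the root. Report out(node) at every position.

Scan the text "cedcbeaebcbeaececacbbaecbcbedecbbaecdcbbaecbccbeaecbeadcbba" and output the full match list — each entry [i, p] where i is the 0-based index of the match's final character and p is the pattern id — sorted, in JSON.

Construct AC machine:
Trie nodes:
  n0 'ε': b→9 c→1
  n1 'c': b→2
  n2 'cb': b→3 e→7
  n3 'cbb': a→4
  n4 'cbba': e→5
  n5 'cbbae': c→6
  n6 'cbbaec': ·  [P0 ends]
  n7 'cbe': a→8
  n8 'cbea': ·  [P1 ends]
  n9 'b': b→10
  n10 'bb': a→11
  n11 'bba': e→12
  n12 'bbae': c→13
  n13 'bbaec': ·  [P2 ends]

BFS fail/out derivation:
  n1('c'): parent n0 fail=0; on 'c' 0 → fail=0;  out ∅∪∅=∅
  n9('b'): parent n0 fail=0; on 'b' 0 → fail=0;  out ∅∪∅=∅
  n2('cb'): parent n1 fail=0; on 'b' 0 → fail=9;  out ∅∪∅=∅
  n10('bb'): parent n9 fail=0; on 'b' 0 → fail=9;  out ∅∪∅=∅
  n3('cbb'): parent n2 fail=9; on 'b' 9 → fail=10;  out ∅∪∅=∅
  n7('cbe'): parent n2 fail=9; on 'e' 9→0 → fail=0;  out ∅∪∅=∅
  n11('bba'): parent n10 fail=9; on 'a' 9→0 → fail=0;  out ∅∪∅=∅
  n4('cbba'): parent n3 fail=10; on 'a' 10 → fail=11;  out ∅∪∅=∅
  n8('cbea'): parent n7 fail=0; on 'a' 0 → fail=0;  out {1}∪∅={1}
  n12('bbae'): parent n11 fail=0; on 'e' 0 → fail=0;  out ∅∪∅=∅
  n5('cbbae'): parent n4 fail=11; on 'e' 11 → fail=12;  out ∅∪∅=∅
  n13('bbaec'): parent n12 fail=0; on 'c' 0 → fail=1;  out {2}∪∅={2}
  n6('cbbaec'): parent n5 fail=12; on 'c' 12 → fail=13;  out {0}∪{2}={0,2}

Text stream:
[0] read 'c'  n0⇒n1
[1] read 'e'  n1⇒n0 (via fail)
[2] read 'd'  n0⇒n0
[3] read 'c'  n0⇒n1
[4] read 'b'  n1⇒n2
[5] read 'e'  n2⇒n7
[6] read 'a'  n7⇒n8  → match P1@[3:6]
[7] read 'e'  n8⇒n0 (via fail)
[8] read 'b'  n0⇒n9
[9] read 'c'  n9⇒n1 (via fail)
[10] read 'b'  n1⇒n2
[11] read 'e'  n2⇒n7
[12] read 'a'  n7⇒n8  → match P1@[9:12]
[13] read 'e'  n8⇒n0 (via fail)
[14] read 'c'  n0⇒n1
[15] read 'e'  n1⇒n0 (via fail)
[16] read 'c'  n0⇒n1
[17] read 'a'  n1⇒n0 (via fail)
[18] read 'c'  n0⇒n1
[19] read 'b'  n1⇒n2
[20] read 'b'  n2⇒n3
[21] read 'a'  n3⇒n4
[22] read 'e'  n4⇒n5
[23] read 'c'  n5⇒n6  → match P0@[18:23],P2@[19:23]
[24] read 'b'  n6⇒n2 (via fail)
[25] read 'c'  n2⇒n1 (via fail)
[26] read 'b'  n1⇒n2
[27] read 'e'  n2⇒n7
[28] read 'd'  n7⇒n0 (via fail)
[29] read 'e'  n0⇒n0
[30] read 'c'  n0⇒n1
[31] read 'b'  n1⇒n2
[32] read 'b'  n2⇒n3
[33] read 'a'  n3⇒n4
[34] read 'e'  n4⇒n5
[35] read 'c'  n5⇒n6  → match P0@[30:35],P2@[31:35]
[36] read 'd'  n6⇒n0 (via fail)
[37] read 'c'  n0⇒n1
[38] read 'b'  n1⇒n2
[39] read 'b'  n2⇒n3
[40] read 'a'  n3⇒n4
[41] read 'e'  n4⇒n5
[42] read 'c'  n5⇒n6  → match P0@[37:42],P2@[38:42]
[43] read 'b'  n6⇒n2 (via fail)
[44] read 'c'  n2⇒n1 (via fail)
[45] read 'c'  n1⇒n1 (via fail)
[46] read 'b'  n1⇒n2
[47] read 'e'  n2⇒n7
[48] read 'a'  n7⇒n8  → match P1@[45:48]
[49] read 'e'  n8⇒n0 (via fail)
[50] read 'c'  n0⇒n1
[51] read 'b'  n1⇒n2
[52] read 'e'  n2⇒n7
[53] read 'a'  n7⇒n8  → match P1@[50:53]
[54] read 'd'  n8⇒n0 (via fail)
[55] read 'c'  n0⇒n1
[56] read 'b'  n1⇒n2
[57] read 'b'  n2⇒n3
[58] read 'a'  n3⇒n4

Result: [[6,1],[12,1],[23,0],[23,2],[35,0],[35,2],[42,0],[42,2],[48,1],[53,1]]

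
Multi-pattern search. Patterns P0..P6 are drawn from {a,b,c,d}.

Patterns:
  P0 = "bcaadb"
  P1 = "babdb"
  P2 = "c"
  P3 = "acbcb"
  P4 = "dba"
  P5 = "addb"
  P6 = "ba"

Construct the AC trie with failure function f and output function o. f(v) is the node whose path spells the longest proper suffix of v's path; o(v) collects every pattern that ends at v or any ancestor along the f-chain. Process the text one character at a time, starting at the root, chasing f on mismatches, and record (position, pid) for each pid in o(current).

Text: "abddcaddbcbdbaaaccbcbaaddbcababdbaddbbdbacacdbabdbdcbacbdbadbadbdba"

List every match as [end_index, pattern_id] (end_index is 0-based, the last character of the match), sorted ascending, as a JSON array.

Build:
Trie nodes:
  n0 'ε': a→12 b→1 c→11 d→17
  n1 'b': a→7 c→2
  n2 'bc': a→3
  n3 'bca': a→4
  n4 'bcaa': d→5
  n5 'bcaad': b→6
  n6 'bcaadb': ·  [P0 ends]
  n7 'ba': b→8  [P6 ends]
  n8 'bab': d→9
  n9 'babd': b→10
  n10 'babdb': ·  [P1 ends]
  n11 'c': ·  [P2 ends]
  n12 'a': c→13 d→20
  n13 'ac': b→14
  n14 'acb': c→15
  n15 'acbc': b→16
  n16 'acbcb': ·  [P3 ends]
  n17 'd': b→18
  n18 'db': a→19
  n19 'dba': ·  [P4 ends]
  n20 'ad': d→21
  n21 'add': b→22
  n22 'addb': ·  [P5 ends]

Failure links (BFS by depth):
  fail(1) 'b': from fail(0)=0 chase 'b': 0 ⇒ 0;  out=∅∪out(0)=∅
  fail(11) 'c': from fail(0)=0 chase 'c': 0 ⇒ 0;  out={2}∪out(0)={2}
  fail(12) 'a': from fail(0)=0 chase 'a': 0 ⇒ 0;  out=∅∪out(0)=∅
  fail(17) 'd': from fail(0)=0 chase 'd': 0 ⇒ 0;  out=∅∪out(0)=∅
  fail(2) 'bc': from fail(1)=0 chase 'c': 0 ⇒ 11;  out=∅∪out(11)={2}
  fail(7) 'ba': from fail(1)=0 chase 'a': 0 ⇒ 12;  out={6}∪out(12)={6}
  fail(13) 'ac': from fail(12)=0 chase 'c': 0 ⇒ 11;  out=∅∪out(11)={2}
  fail(18) 'db': from fail(17)=0 chase 'b': 0 ⇒ 1;  out=∅∪out(1)=∅
  fail(20) 'ad': from fail(12)=0 chase 'd': 0 ⇒ 17;  out=∅∪out(17)=∅
  fail(3) 'bca': from fail(2)=11 chase 'a': 11→0 ⇒ 12;  out=∅∪out(12)=∅
  fail(8) 'bab': from fail(7)=12 chase 'b': 12→0 ⇒ 1;  out=∅∪out(1)=∅
  fail(14) 'acb': from fail(13)=11 chase 'b': 11→0 ⇒ 1;  out=∅∪out(1)=∅
  fail(19) 'dba': from fail(18)=1 chase 'a': 1 ⇒ 7;  out={4}∪out(7)={4,6}
  fail(21) 'add': from fail(20)=17 chase 'd': 17→0 ⇒ 17;  out=∅∪out(17)=∅
  fail(4) 'bcaa': from fail(3)=12 chase 'a': 12→0 ⇒ 12;  out=∅∪out(12)=∅
  fail(9) 'babd': from fail(8)=1 chase 'd': 1→0 ⇒ 17;  out=∅∪out(17)=∅
  fail(15) 'acbc': from fail(14)=1 chase 'c': 1 ⇒ 2;  out=∅∪out(2)={2}
  fail(22) 'addb': from fail(21)=17 chase 'b': 17 ⇒ 18;  out={5}∪out(18)={5}
  fail(5) 'bcaad': from fail(4)=12 chase 'd': 12 ⇒ 20;  out=∅∪out(20)=∅
  fail(10) 'babdb': from fail(9)=17 chase 'b': 17 ⇒ 18;  out={1}∪out(18)={1}
  fail(16) 'acbcb': from fail(15)=2 chase 'b': 2→11→0 ⇒ 1;  out={3}∪out(1)={3}
  fail(6) 'bcaadb': from fail(5)=20 chase 'b': 20→17 ⇒ 18;  out={0}∪out(18)={0}

Run:
i=0 'a': node 0→12
i=1 'b': node 12→1 ·f
i=2 'd': node 1→17 ·f
i=3 'd': node 17→17 ·f
i=4 'c': node 17→11 ·f  → match P2@[4:4]
i=5 'a': node 11→12 ·f
i=6 'd': node 12→20
i=7 'd': node 20→21
i=8 'b': node 21→22  → match P5@[5:8]
i=9 'c': node 22→2 ·f  → match P2@[9:9]
i=10 'b': node 2→1 ·f
i=11 'd': node 1→17 ·f
i=12 'b': node 17→18
i=13 'a': node 18→19  → match P4@[11:13],P6@[12:13]
i=14 'a': node 19→12 ·f
i=15 'a': node 12→12 ·f
i=16 'c': node 12→13  → match P2@[16:16]
i=17 'c': node 13→11 ·f  → match P2@[17:17]
i=18 'b': node 11→1 ·f
i=19 'c': node 1→2  → match P2@[19:19]
i=20 'b': node 2→1 ·f
i=21 'a': node 1→7  → match P6@[20:21]
i=22 'a': node 7→12 ·f
i=23 'd': node 12→20
i=24 'd': node 20→21
i=25 'b': node 21→22  → match P5@[22:25]
i=26 'c': node 22→2 ·f  → match P2@[26:26]
i=27 'a': node 2→3
i=28 'b': node 3→1 ·f
i=29 'a': node 1→7  → match P6@[28:29]
i=30 'b': node 7→8
i=31 'd': node 8→9
i=32 'b': node 9→10  → match P1@[28:32]
i=33 'a': node 10→19 ·f  → match P4@[31:33],P6@[32:33]
i=34 'd': node 19→20 ·f
i=35 'd': node 20→21
i=36 'b': node 21→22  → match P5@[33:36]
i=37 'b': node 22→1 ·f
i=38 'd': node 1→17 ·f
i=39 'b': node 17→18
i=40 'a': node 18→19  → match P4@[38:40],P6@[39:40]
i=41 'c': node 19→13 ·f  → match P2@[41:41]
i=42 'a': node 13→12 ·f
i=43 'c': node 12→13  → match P2@[43:43]
i=44 'd': node 13→17 ·f
i=45 'b': node 17→18
i=46 'a': node 18→19  → match P4@[44:46],P6@[45:46]
i=47 'b': node 19→8 ·f
i=48 'd': node 8→9
i=49 'b': node 9→10  → match P1@[45:49]
i=50 'd': node 10→17 ·f
i=51 'c': node 17→11 ·f  → match P2@[51:51]
i=52 'b': node 11→1 ·f
i=53 'a': node 1→7  → match P6@[52:53]
i=54 'c': node 7→13 ·f  → match P2@[54:54]
i=55 'b': node 13→14
i=56 'd': node 14→17 ·f
i=57 'b': node 17→18
i=58 'a': node 18→19  → match P4@[56:58],P6@[57:58]
i=59 'd': node 19→20 ·f
i=60 'b': node 20→18 ·f
i=61 'a': node 18→19  → match P4@[59:61],P6@[60:61]
i=62 'd': node 19→20 ·f
i=63 'b': node 20→18 ·f
i=64 'd': node 18→17 ·f
i=65 'b': node 17→18
i=66 'a': node 18→19  → match P4@[64:66],P6@[65:66]

Result: [[4,2],[8,5],[9,2],[13,4],[13,6],[16,2],[17,2],[19,2],[21,6],[25,5],[26,2],[29,6],[32,1],[33,4],[33,6],[36,5],[40,4],[40,6],[41,2],[43,2],[46,4],[46,6],[49,1],[51,2],[53,6],[54,2],[58,4],[58,6],[61,4],[61,6],[66,4],[66,6]]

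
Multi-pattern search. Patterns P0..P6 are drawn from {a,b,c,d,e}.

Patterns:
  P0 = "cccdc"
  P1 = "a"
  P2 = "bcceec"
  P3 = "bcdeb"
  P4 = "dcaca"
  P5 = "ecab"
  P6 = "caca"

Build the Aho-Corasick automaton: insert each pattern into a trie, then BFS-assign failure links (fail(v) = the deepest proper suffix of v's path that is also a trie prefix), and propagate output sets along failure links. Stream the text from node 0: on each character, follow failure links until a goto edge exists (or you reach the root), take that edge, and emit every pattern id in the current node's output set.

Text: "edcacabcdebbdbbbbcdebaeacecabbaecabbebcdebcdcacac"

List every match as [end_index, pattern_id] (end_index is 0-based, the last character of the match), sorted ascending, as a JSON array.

Construct AC machine:
Trie (insert patterns):
  0='ε' goto a→6 b→7 c→1 d→16 e→21
  1='c' goto a→25 c→2
  2='cc' goto c→3
  3='ccc' goto d→4
  4='cccd' goto c→5
  5='cccdc' goto ·  [P0 ends]
  6='a' goto ·  [P1 ends]
  7='b' goto c→8
  8='bc' goto c→9 d→13
  9='bcc' goto e→10
  10='bcce' goto e→11
  11='bccee' goto c→12
  12='bcceec' goto ·  [P2 ends]
  13='bcd' goto e→14
  14='bcde' goto b→15
  15='bcdeb' goto ·  [P3 ends]
  16='d' goto c→17
  17='dc' goto a→18
  18='dca' goto c→19
  19='dcac' goto a→20
  20='dcaca' goto ·  [P4 ends]
  21='e' goto c→22
  22='ec' goto a→23
  23='eca' goto b→24
  24='ecab' goto ·  [P5 ends]
  25='ca' goto c→26
  26='cac' goto a→27
  27='caca' goto ·  [P6 ends]

Failure links (BFS by depth):
  n1('c'): parent n0 fail=0; on 'c' 0 → fail=0;  out ∅∪∅=∅
  n6('a'): parent n0 fail=0; on 'a' 0 → fail=0;  out {1}∪∅={1}
  n7('b'): parent n0 fail=0; on 'b' 0 → fail=0;  out ∅∪∅=∅
  n16('d'): parent n0 fail=0; on 'd' 0 → fail=0;  out ∅∪∅=∅
  n21('e'): parent n0 fail=0; on 'e' 0 → fail=0;  out ∅∪∅=∅
  n2('cc'): parent n1 fail=0; on 'c' 0 → fail=1;  out ∅∪∅=∅
  n8('bc'): parent n7 fail=0; on 'c' 0 → fail=1;  out ∅∪∅=∅
  n17('dc'): parent n16 fail=0; on 'c' 0 → fail=1;  out ∅∪∅=∅
  n22('ec'): parent n21 fail=0; on 'c' 0 → fail=1;  out ∅∪∅=∅
  n25('ca'): parent n1 fail=0; on 'a' 0 → fail=6;  out ∅∪{1}={1}
  n3('ccc'): parent n2 fail=1; on 'c' 1 → fail=2;  out ∅∪∅=∅
  n9('bcc'): parent n8 fail=1; on 'c' 1 → fail=2;  out ∅∪∅=∅
  n13('bcd'): parent n8 fail=1; on 'd' 1→0 → fail=16;  out ∅∪∅=∅
  n18('dca'): parent n17 fail=1; on 'a' 1 → fail=25;  out ∅∪{1}={1}
  n23('eca'): parent n22 fail=1; on 'a' 1 → fail=25;  out ∅∪{1}={1}
  n26('cac'): parent n25 fail=6; on 'c' 6→0 → fail=1;  out ∅∪∅=∅
  n4('cccd'): parent n3 fail=2; on 'd' 2→1→0 → fail=16;  out ∅∪∅=∅
  n10('bcce'): parent n9 fail=2; on 'e' 2→1→0 → fail=21;  out ∅∪∅=∅
  n14('bcde'): parent n13 fail=16; on 'e' 16→0 → fail=21;  out ∅∪∅=∅
  n19('dcac'): parent n18 fail=25; on 'c' 25 → fail=26;  out ∅∪∅=∅
  n24('ecab'): parent n23 fail=25; on 'b' 25→6→0 → fail=7;  out {5}∪∅={5}
  n27('caca'): parent n26 fail=1; on 'a' 1 → fail=25;  out {6}∪{1}={1,6}
  n5('cccdc'): parent n4 fail=16; on 'c' 16 → fail=17;  out {0}∪∅={0}
  n11('bccee'): parent n10 fail=21; on 'e' 21→0 → fail=21;  out ∅∪∅=∅
  n15('bcdeb'): parent n14 fail=21; on 'b' 21→0 → fail=7;  out {3}∪∅={3}
  n20('dcaca'): parent n19 fail=26; on 'a' 26 → fail=27;  out {4}∪{1,6}={1,4,6}
  n12('bcceec'): parent n11 fail=21; on 'c' 21 → fail=22;  out {2}∪∅={2}

Text stream:
pos 0 'e': at 21
pos 1 'd': at 16 ·f
pos 2 'c': at 17
pos 3 'a': at 18  → match P1@[3:3]
pos 4 'c': at 19
pos 5 'a': at 20  → match P1@[5:5],P4@[1:5],P6@[2:5]
pos 6 'b': at 7 ·f
pos 7 'c': at 8
pos 8 'd': at 13
pos 9 'e': at 14
pos 10 'b': at 15  → match P3@[6:10]
pos 11 'b': at 7 ·f
pos 12 'd': at 16 ·f
pos 13 'b': at 7 ·f
pos 14 'b': at 7 ·f
pos 15 'b': at 7 ·f
pos 16 'b': at 7 ·f
pos 17 'c': at 8
pos 18 'd': at 13
pos 19 'e': at 14
pos 20 'b': at 15  → match P3@[16:20]
pos 21 'a': at 6 ·f  → match P1@[21:21]
pos 22 'e': at 21 ·f
pos 23 'a': at 6 ·f  → match P1@[23:23]
pos 24 'c': at 1 ·f
pos 25 'e': at 21 ·f
pos 26 'c': at 22
pos 27 'a': at 23  → match P1@[27:27]
pos 28 'b': at 24  → match P5@[25:28]
pos 29 'b': at 7 ·f
pos 30 'a': at 6 ·f  → match P1@[30:30]
pos 31 'e': at 21 ·f
pos 32 'c': at 22
pos 33 'a': at 23  → match P1@[33:33]
pos 34 'b': at 24  → match P5@[31:34]
pos 35 'b': at 7 ·f
pos 36 'e': at 21 ·f
pos 37 'b': at 7 ·f
pos 38 'c': at 8
pos 39 'd': at 13
pos 40 'e': at 14
pos 41 'b': at 15  → match P3@[37:41]
pos 42 'c': at 8 ·f
pos 43 'd': at 13
pos 44 'c': at 17 ·f
pos 45 'a': at 18  → match P1@[45:45]
pos 46 'c': at 19
pos 47 'a': at 20  → match P1@[47:47],P4@[43:47],P6@[44:47]
pos 48 'c': at 26 ·f

Matches: [[3,1],[5,1],[5,4],[5,6],[10,3],[20,3],[21,1],[23,1],[27,1],[28,5],[30,1],[33,1],[34,5],[41,3],[45,1],[47,1],[47,4],[47,6]]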